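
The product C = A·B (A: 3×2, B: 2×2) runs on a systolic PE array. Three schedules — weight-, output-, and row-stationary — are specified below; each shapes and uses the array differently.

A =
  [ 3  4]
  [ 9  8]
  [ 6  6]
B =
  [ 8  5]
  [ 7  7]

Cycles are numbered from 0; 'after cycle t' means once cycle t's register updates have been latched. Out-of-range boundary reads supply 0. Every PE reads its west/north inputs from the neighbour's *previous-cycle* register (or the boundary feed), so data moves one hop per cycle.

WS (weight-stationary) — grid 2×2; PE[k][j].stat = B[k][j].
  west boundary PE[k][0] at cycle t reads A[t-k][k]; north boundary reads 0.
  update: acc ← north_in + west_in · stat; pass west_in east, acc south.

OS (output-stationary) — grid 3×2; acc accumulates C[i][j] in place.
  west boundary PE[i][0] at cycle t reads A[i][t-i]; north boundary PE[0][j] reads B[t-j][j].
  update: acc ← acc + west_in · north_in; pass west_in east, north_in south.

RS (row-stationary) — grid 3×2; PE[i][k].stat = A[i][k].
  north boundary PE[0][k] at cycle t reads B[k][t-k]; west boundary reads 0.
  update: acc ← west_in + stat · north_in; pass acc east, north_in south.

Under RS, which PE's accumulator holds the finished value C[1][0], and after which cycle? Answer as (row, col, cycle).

RS — PE[1][1] is where C[1][0] collects:
  [0] (1,1) acc=0 (h:0 v:0)
  [1] (1,1) acc=0 (h:0 v:0)
  [2] (1,1) acc=128 (h:128 v:7)

(row, col, cycle) = (1, 1, 2)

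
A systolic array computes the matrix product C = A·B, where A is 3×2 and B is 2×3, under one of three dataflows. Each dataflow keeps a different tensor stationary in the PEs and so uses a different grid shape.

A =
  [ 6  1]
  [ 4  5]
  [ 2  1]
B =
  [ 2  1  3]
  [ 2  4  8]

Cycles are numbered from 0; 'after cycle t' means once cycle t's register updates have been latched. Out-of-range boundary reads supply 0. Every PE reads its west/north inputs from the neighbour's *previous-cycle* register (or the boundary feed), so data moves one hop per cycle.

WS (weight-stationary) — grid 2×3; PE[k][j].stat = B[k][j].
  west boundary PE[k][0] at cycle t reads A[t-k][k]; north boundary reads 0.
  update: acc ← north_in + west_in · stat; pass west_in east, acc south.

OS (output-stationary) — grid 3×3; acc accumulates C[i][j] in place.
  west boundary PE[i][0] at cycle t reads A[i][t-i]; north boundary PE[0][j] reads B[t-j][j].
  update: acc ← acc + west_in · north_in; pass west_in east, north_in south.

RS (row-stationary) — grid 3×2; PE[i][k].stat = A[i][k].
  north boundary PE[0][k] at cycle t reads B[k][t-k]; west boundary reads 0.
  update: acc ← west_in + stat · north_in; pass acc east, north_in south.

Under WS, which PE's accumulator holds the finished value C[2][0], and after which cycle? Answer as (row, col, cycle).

(row, col, cycle) = (1, 0, 3)

WS: C[2][0] accumulates in PE[1][0]:
  @0  [1,0]  acc 0  |  →0  ↓0
  @1  [1,0]  acc 14  |  →1  ↓14
  @2  [1,0]  acc 18  |  →5  ↓18
  @3  [1,0]  acc 6  |  →1  ↓6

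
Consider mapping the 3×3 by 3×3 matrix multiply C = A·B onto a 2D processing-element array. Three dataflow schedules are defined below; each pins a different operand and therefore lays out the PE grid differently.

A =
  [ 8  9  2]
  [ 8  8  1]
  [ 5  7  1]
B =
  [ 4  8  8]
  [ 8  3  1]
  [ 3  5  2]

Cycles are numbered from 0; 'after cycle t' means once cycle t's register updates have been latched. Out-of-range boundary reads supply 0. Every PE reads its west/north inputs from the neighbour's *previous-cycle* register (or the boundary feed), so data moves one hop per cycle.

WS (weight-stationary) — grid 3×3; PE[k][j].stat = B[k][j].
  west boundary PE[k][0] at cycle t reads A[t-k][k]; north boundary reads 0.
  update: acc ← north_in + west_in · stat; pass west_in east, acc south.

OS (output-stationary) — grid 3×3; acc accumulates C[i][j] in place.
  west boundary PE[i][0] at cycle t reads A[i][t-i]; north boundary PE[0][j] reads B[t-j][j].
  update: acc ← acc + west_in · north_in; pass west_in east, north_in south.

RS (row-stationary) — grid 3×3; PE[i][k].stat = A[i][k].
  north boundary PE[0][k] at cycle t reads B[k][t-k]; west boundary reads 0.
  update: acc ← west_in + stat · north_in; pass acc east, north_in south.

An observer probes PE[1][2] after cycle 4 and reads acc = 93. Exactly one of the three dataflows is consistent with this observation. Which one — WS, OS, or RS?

dataflow = RS

WS [3×3] PE[1][2] across cycles:
  @0  [1,2]  acc 0  |  →0  ↓0
  @1  [1,2]  acc 0  |  →0  ↓0
  @2  [1,2]  acc 0  |  →0  ↓0
  @3  [1,2]  acc 73  |  →9  ↓73
  @4  [1,2]  acc 72  |  →8  ↓72
OS [3×3] PE[1][2] across cycles:
  @0  [1,2]  acc 0  |  →0  ↓0
  @1  [1,2]  acc 0  |  →0  ↓0
  @2  [1,2]  acc 0  |  →0  ↓0
  @3  [1,2]  acc 64  |  →8  ↓8
  @4  [1,2]  acc 72  |  →8  ↓1
RS [3×3] PE[1][2] across cycles:
  @0  [1,2]  acc 0  |  →0  ↓0
  @1  [1,2]  acc 0  |  →0  ↓0
  @2  [1,2]  acc 0  |  →0  ↓0
  @3  [1,2]  acc 99  |  →99  ↓3
  @4  [1,2]  acc 93  |  →93  ↓5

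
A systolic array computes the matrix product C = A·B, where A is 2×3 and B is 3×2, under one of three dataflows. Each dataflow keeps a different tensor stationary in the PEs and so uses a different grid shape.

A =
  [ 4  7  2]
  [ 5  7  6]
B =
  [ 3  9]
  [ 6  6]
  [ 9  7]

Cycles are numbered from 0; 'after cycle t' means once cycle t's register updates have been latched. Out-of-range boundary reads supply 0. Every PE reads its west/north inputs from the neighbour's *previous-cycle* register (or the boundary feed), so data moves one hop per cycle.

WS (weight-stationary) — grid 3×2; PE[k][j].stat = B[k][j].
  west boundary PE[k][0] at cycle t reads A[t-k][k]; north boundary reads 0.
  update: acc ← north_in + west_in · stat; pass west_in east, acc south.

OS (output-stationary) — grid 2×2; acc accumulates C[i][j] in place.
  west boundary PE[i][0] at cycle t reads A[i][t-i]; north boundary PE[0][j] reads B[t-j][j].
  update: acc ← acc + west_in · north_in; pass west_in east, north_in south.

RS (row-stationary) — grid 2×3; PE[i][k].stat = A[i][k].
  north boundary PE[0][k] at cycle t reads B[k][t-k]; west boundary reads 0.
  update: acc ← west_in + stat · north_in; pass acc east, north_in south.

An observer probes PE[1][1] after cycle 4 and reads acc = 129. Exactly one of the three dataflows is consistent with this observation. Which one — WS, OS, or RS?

dataflow = OS

— WS: 3×2; PE[1][1] trace:
  0: (1,1).acc=0  regs=<0,0>
  1: (1,1).acc=0  regs=<0,0>
  2: (1,1).acc=78  regs=<7,78>
  3: (1,1).acc=87  regs=<7,87>
  4: (1,1).acc=0  regs=<0,0>
— OS: 2×2; PE[1][1] trace:
  0: (1,1).acc=0  regs=<0,0>
  1: (1,1).acc=0  regs=<0,0>
  2: (1,1).acc=45  regs=<5,9>
  3: (1,1).acc=87  regs=<7,6>
  4: (1,1).acc=129  regs=<6,7>
— RS: 2×3; PE[1][1] trace:
  0: (1,1).acc=0  regs=<0,0>
  1: (1,1).acc=0  regs=<0,0>
  2: (1,1).acc=57  regs=<57,6>
  3: (1,1).acc=87  regs=<87,6>
  4: (1,1).acc=0  regs=<0,0>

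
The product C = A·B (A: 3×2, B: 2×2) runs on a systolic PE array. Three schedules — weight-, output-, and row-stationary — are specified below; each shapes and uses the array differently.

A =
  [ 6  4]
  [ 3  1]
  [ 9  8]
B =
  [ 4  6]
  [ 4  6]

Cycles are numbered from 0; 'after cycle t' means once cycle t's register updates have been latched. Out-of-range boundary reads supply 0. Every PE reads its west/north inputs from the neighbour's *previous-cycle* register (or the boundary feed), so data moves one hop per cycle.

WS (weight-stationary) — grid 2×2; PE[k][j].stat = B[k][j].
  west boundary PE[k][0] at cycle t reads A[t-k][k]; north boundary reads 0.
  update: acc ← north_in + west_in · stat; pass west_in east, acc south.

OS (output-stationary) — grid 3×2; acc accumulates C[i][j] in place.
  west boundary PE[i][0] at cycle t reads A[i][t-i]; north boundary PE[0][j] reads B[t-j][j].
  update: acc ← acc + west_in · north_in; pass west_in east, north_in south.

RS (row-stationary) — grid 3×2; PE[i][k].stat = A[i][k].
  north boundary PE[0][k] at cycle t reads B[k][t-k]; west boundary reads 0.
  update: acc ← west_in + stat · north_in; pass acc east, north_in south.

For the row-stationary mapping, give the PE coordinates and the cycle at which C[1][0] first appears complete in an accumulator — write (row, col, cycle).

RS — PE[1][1] is where C[1][0] collects:
  [0] (1,1) acc=0 (h:0 v:0)
  [1] (1,1) acc=0 (h:0 v:0)
  [2] (1,1) acc=16 (h:16 v:4)

(row, col, cycle) = (1, 1, 2)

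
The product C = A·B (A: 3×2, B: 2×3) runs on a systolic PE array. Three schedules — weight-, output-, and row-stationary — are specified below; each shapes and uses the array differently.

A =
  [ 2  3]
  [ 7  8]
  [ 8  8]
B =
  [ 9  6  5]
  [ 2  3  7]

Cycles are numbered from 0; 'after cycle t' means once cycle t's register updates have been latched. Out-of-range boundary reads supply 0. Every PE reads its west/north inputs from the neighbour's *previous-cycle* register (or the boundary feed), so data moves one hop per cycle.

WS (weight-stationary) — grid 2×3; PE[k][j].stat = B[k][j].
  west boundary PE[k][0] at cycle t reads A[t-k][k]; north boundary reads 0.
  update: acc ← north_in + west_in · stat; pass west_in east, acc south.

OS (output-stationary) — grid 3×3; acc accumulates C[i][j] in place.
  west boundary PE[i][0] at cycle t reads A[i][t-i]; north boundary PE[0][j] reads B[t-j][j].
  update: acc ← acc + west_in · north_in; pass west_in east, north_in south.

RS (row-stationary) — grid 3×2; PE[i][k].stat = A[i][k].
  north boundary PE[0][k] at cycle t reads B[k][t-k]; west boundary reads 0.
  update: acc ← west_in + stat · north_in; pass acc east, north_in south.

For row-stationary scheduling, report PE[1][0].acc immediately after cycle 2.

PE[1][0].acc = 42

Tracing RS — 3×2 array, target PE[1][0]:
  step 0 · PE0,0: acc=18; fwd→18 fwd↓9
  step 0 · PE1,0: acc=0; fwd→0 fwd↓0
  step 1 · PE0,0: acc=12; fwd→12 fwd↓6
  step 1 · PE1,0: acc=63; fwd→63 fwd↓9
  step 2 · PE0,0: acc=10; fwd→10 fwd↓5
  step 2 · PE1,0: acc=42; fwd→42 fwd↓6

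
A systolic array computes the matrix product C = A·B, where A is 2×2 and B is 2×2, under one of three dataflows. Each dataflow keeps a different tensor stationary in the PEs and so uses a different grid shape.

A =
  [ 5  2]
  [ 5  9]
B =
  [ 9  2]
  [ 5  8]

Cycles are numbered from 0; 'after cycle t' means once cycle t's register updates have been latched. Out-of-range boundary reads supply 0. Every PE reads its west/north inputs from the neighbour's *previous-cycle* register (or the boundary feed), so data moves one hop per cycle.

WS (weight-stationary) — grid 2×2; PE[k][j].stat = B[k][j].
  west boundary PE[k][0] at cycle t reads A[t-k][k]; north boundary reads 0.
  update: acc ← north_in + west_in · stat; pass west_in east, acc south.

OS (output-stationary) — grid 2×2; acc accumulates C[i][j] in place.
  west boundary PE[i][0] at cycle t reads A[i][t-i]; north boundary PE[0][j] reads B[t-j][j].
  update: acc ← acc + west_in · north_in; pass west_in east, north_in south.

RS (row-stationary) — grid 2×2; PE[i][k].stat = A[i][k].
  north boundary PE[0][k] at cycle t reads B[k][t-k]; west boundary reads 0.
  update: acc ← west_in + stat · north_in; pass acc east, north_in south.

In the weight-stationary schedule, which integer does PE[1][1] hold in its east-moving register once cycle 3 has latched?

WS (2×2). Following PE[1][1] plus its west/north inputs:
  @0  [0,1]  acc 0  |  →0  ↓0
  @0  [1,0]  acc 0  |  →0  ↓0
  @0  [1,1]  acc 0  |  →0  ↓0
  @1  [0,1]  acc 10  |  →5  ↓10
  @1  [1,0]  acc 55  |  →2  ↓55
  @1  [1,1]  acc 0  |  →0  ↓0
  @2  [0,1]  acc 10  |  →5  ↓10
  @2  [1,0]  acc 90  |  →9  ↓90
  @2  [1,1]  acc 26  |  →2  ↓26
  @3  [0,1]  acc 0  |  →0  ↓0
  @3  [1,0]  acc 0  |  →0  ↓0
  @3  [1,1]  acc 82  |  →9  ↓82

register = 9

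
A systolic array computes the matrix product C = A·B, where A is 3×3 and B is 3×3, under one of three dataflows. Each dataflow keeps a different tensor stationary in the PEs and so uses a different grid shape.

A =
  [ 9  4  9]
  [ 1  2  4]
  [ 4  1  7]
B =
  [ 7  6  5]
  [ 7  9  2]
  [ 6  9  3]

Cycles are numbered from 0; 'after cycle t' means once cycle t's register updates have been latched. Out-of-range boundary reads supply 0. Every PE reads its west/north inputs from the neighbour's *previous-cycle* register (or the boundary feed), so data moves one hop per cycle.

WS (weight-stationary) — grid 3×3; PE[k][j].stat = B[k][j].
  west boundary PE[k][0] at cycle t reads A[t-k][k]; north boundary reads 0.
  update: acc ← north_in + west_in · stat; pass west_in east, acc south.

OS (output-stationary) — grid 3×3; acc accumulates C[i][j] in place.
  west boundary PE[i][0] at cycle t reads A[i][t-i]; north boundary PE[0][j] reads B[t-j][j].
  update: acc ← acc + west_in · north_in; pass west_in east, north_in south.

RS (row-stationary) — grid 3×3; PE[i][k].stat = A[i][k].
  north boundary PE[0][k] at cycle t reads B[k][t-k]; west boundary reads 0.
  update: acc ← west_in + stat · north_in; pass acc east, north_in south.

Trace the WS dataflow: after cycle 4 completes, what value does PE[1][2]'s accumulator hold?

WS on a 3×3 grid — tracing PE[1][2] and its feeders:
  [0] (0,2) acc=0 (h:0 v:0)
  [0] (1,1) acc=0 (h:0 v:0)
  [0] (1,2) acc=0 (h:0 v:0)
  [1] (0,2) acc=0 (h:0 v:0)
  [1] (1,1) acc=0 (h:0 v:0)
  [1] (1,2) acc=0 (h:0 v:0)
  [2] (0,2) acc=45 (h:9 v:45)
  [2] (1,1) acc=90 (h:4 v:90)
  [2] (1,2) acc=0 (h:0 v:0)
  [3] (0,2) acc=5 (h:1 v:5)
  [3] (1,1) acc=24 (h:2 v:24)
  [3] (1,2) acc=53 (h:4 v:53)
  [4] (0,2) acc=20 (h:4 v:20)
  [4] (1,1) acc=33 (h:1 v:33)
  [4] (1,2) acc=9 (h:2 v:9)

PE[1][2].acc = 9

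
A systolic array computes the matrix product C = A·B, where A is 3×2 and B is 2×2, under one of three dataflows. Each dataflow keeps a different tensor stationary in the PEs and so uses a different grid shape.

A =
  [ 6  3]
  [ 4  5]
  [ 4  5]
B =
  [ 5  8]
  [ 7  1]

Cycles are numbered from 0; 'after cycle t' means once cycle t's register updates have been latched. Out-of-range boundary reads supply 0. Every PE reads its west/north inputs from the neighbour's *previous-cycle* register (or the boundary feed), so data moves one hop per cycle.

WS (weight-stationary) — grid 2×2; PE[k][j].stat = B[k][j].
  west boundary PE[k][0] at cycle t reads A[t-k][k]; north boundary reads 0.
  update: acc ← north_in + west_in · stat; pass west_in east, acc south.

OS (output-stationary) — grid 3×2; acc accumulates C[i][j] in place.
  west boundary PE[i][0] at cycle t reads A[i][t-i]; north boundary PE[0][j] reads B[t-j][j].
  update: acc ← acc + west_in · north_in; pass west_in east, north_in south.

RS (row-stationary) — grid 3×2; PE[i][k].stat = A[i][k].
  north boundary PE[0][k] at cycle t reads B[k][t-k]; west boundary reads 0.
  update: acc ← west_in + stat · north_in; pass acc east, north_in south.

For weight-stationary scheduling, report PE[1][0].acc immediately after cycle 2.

WS on a 2×2 grid — tracing PE[1][0] and its feeders:
  @0  [0,0]  acc 30  |  →6  ↓30
  @0  [1,0]  acc 0  |  →0  ↓0
  @1  [0,0]  acc 20  |  →4  ↓20
  @1  [1,0]  acc 51  |  →3  ↓51
  @2  [0,0]  acc 20  |  →4  ↓20
  @2  [1,0]  acc 55  |  →5  ↓55

PE[1][0].acc = 55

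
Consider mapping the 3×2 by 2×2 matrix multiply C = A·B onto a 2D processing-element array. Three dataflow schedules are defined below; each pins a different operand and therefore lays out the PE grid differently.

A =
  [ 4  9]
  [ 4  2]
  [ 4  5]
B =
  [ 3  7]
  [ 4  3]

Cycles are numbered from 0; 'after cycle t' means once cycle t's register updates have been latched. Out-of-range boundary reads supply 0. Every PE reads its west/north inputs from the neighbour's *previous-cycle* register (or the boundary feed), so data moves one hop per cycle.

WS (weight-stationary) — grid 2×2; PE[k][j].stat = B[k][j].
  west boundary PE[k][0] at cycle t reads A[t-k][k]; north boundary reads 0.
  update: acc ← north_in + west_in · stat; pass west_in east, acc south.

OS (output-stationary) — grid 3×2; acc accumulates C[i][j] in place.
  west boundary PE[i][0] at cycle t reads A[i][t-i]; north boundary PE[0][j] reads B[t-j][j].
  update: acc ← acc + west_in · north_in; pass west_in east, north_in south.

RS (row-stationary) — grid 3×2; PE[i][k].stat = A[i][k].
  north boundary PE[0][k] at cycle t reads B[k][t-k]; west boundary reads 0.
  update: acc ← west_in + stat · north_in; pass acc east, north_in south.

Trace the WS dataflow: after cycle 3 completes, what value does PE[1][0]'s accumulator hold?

WS on a 2×2 grid — tracing PE[1][0] and its feeders:
  0: (0,0).acc=12  regs=<4,12>
  0: (1,0).acc=0  regs=<0,0>
  1: (0,0).acc=12  regs=<4,12>
  1: (1,0).acc=48  regs=<9,48>
  2: (0,0).acc=12  regs=<4,12>
  2: (1,0).acc=20  regs=<2,20>
  3: (0,0).acc=0  regs=<0,0>
  3: (1,0).acc=32  regs=<5,32>

PE[1][0].acc = 32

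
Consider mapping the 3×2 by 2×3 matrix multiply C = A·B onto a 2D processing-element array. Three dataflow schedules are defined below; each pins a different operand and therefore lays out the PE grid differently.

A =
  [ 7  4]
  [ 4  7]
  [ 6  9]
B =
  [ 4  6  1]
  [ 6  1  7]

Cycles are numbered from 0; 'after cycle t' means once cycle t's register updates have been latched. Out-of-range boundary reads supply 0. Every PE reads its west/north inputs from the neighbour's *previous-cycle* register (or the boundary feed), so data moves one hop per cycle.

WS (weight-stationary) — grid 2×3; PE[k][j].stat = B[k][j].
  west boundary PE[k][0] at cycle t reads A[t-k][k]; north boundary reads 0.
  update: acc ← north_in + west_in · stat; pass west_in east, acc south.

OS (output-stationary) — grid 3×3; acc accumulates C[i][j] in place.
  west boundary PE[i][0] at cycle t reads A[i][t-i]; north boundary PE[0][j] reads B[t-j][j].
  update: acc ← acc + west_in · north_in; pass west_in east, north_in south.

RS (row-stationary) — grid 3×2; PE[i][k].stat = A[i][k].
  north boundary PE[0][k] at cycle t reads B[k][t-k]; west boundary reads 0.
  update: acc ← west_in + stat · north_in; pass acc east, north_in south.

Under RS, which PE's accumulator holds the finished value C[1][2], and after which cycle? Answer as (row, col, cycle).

Under RS, C[1][2] lands at PE[1][1]:
  c0 r1c1: 0 / 0 / 0
  c1 r1c1: 0 / 0 / 0
  c2 r1c1: 58 / 58 / 6
  c3 r1c1: 31 / 31 / 1
  c4 r1c1: 53 / 53 / 7

(row, col, cycle) = (1, 1, 4)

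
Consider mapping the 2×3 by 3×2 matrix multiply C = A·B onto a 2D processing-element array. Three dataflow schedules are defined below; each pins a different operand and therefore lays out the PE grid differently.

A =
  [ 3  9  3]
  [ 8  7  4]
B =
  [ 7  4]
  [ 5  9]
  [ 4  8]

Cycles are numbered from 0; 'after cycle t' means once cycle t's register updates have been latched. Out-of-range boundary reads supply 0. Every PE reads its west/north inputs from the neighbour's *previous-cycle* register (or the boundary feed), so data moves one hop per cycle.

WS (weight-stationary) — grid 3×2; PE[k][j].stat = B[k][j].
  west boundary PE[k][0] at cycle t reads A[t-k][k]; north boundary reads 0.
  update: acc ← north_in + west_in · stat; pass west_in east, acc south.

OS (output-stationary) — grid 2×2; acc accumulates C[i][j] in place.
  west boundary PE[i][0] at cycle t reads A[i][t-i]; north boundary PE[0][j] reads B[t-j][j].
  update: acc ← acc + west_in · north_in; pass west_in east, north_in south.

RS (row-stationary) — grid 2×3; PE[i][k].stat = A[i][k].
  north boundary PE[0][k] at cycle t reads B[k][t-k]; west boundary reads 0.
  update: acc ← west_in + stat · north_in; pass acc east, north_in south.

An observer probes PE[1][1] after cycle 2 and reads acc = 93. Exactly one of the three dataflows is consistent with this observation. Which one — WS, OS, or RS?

dataflow = WS

WS (3×2 grid), PE[1][1]:
  0: (1,1).acc=0  regs=<0,0>
  1: (1,1).acc=0  regs=<0,0>
  2: (1,1).acc=93  regs=<9,93>
OS (2×2 grid), PE[1][1]:
  0: (1,1).acc=0  regs=<0,0>
  1: (1,1).acc=0  regs=<0,0>
  2: (1,1).acc=32  regs=<8,4>
RS (2×3 grid), PE[1][1]:
  0: (1,1).acc=0  regs=<0,0>
  1: (1,1).acc=0  regs=<0,0>
  2: (1,1).acc=91  regs=<91,5>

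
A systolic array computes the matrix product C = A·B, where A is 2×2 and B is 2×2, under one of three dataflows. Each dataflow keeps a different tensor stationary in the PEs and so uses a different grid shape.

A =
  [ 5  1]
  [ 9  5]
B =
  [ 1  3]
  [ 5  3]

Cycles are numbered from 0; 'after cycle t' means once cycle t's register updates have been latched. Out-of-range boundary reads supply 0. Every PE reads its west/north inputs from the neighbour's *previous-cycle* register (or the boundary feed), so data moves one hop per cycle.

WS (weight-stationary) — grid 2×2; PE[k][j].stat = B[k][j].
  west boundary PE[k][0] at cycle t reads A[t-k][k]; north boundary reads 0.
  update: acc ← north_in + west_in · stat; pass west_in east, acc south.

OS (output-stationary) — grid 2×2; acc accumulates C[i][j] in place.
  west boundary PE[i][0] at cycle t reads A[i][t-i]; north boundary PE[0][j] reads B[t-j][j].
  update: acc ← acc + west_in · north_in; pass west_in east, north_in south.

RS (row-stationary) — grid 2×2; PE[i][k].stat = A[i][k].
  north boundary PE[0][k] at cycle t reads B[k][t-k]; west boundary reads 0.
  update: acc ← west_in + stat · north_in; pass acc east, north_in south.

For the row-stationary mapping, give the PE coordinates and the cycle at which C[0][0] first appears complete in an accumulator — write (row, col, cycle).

RS — PE[0][1] is where C[0][0] collects:
  after 0 — PE[0][1] acc=0, pass-E 0, pass-S 0
  after 1 — PE[0][1] acc=10, pass-E 10, pass-S 5

(row, col, cycle) = (0, 1, 1)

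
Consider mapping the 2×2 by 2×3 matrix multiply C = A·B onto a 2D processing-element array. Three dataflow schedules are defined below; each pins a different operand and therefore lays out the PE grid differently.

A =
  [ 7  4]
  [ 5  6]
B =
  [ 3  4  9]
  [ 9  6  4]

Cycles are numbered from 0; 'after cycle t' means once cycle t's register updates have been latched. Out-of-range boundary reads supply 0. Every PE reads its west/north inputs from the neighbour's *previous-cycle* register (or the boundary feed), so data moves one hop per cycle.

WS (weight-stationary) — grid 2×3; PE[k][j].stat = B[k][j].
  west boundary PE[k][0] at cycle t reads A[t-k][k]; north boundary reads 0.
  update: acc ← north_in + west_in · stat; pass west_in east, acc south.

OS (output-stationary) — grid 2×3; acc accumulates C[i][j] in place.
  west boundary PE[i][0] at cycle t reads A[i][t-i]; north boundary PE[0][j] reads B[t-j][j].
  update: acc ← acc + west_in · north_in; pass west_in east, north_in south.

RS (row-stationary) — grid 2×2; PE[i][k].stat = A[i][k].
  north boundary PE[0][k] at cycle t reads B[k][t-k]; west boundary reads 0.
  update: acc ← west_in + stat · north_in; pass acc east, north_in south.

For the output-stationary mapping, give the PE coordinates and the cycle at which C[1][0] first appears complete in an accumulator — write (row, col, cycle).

OS: C[1][0] accumulates in PE[1][0]:
  t=0 PE[1][0]: acc=0 h=0 v=0
  t=1 PE[1][0]: acc=15 h=5 v=3
  t=2 PE[1][0]: acc=69 h=6 v=9

(row, col, cycle) = (1, 0, 2)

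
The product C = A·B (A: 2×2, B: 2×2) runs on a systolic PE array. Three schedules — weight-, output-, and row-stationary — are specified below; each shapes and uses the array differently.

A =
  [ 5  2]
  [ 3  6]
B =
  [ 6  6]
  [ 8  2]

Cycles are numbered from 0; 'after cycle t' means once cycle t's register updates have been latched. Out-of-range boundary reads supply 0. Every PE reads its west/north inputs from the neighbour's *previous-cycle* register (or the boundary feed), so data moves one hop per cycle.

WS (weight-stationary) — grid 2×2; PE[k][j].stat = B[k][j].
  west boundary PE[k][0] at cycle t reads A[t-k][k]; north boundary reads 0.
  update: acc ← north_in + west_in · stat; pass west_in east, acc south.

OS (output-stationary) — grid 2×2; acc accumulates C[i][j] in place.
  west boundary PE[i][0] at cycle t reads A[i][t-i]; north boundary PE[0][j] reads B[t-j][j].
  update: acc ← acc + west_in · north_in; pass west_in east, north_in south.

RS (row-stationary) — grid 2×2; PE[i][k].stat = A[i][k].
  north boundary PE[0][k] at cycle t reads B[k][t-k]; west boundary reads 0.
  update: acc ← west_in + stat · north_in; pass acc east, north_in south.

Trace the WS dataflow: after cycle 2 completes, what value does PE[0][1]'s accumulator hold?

PE[0][1].acc = 18

WS 2×2: PE[0][1] cycle-by-cycle (with neighbour feeds):
  step 0 · PE0,0: acc=30; fwd→5 fwd↓30
  step 0 · PE0,1: acc=0; fwd→0 fwd↓0
  step 1 · PE0,0: acc=18; fwd→3 fwd↓18
  step 1 · PE0,1: acc=30; fwd→5 fwd↓30
  step 2 · PE0,0: acc=0; fwd→0 fwd↓0
  step 2 · PE0,1: acc=18; fwd→3 fwd↓18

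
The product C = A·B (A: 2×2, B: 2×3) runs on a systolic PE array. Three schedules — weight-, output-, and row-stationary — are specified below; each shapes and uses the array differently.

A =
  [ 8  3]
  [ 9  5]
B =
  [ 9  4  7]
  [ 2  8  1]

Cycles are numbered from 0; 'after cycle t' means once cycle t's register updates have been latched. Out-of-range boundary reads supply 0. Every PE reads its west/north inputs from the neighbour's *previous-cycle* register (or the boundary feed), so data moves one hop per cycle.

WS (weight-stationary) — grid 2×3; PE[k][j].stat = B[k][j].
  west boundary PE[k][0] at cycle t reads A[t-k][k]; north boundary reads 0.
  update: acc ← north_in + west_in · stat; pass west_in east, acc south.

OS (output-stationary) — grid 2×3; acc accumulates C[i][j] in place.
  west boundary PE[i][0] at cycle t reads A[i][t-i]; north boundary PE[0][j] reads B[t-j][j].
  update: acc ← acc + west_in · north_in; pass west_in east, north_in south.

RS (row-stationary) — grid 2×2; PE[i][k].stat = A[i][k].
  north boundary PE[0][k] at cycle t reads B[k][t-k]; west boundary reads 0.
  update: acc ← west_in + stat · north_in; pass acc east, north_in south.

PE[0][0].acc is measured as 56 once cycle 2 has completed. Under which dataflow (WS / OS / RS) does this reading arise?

WS (2×3 grid), PE[0][0]:
  cycle 0: PE[0][0] → acc 72, east 8, south 72
  cycle 1: PE[0][0] → acc 81, east 9, south 81
  cycle 2: PE[0][0] → acc 0, east 0, south 0
OS (2×3 grid), PE[0][0]:
  cycle 0: PE[0][0] → acc 72, east 8, south 9
  cycle 1: PE[0][0] → acc 78, east 3, south 2
  cycle 2: PE[0][0] → acc 78, east 0, south 0
RS (2×2 grid), PE[0][0]:
  cycle 0: PE[0][0] → acc 72, east 72, south 9
  cycle 1: PE[0][0] → acc 32, east 32, south 4
  cycle 2: PE[0][0] → acc 56, east 56, south 7

dataflow = RS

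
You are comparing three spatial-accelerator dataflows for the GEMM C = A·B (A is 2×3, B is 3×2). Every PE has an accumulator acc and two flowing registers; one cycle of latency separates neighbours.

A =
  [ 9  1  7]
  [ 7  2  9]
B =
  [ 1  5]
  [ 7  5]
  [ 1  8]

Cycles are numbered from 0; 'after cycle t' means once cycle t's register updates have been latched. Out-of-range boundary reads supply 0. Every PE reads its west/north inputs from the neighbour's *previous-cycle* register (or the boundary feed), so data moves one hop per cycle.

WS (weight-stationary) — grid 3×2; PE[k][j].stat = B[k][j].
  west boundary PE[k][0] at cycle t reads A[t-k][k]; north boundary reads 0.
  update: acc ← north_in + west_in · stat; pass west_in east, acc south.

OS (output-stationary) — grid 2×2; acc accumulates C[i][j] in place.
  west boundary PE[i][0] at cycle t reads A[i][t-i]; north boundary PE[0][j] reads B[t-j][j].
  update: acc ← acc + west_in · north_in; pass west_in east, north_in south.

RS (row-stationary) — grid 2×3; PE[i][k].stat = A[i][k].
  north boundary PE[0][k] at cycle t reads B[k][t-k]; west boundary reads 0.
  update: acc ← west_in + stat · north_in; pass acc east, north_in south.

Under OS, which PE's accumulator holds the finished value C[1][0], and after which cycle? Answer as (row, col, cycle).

OS: C[1][0] accumulates in PE[1][0]:
  @0  [1,0]  acc 0  |  →0  ↓0
  @1  [1,0]  acc 7  |  →7  ↓1
  @2  [1,0]  acc 21  |  →2  ↓7
  @3  [1,0]  acc 30  |  →9  ↓1

(row, col, cycle) = (1, 0, 3)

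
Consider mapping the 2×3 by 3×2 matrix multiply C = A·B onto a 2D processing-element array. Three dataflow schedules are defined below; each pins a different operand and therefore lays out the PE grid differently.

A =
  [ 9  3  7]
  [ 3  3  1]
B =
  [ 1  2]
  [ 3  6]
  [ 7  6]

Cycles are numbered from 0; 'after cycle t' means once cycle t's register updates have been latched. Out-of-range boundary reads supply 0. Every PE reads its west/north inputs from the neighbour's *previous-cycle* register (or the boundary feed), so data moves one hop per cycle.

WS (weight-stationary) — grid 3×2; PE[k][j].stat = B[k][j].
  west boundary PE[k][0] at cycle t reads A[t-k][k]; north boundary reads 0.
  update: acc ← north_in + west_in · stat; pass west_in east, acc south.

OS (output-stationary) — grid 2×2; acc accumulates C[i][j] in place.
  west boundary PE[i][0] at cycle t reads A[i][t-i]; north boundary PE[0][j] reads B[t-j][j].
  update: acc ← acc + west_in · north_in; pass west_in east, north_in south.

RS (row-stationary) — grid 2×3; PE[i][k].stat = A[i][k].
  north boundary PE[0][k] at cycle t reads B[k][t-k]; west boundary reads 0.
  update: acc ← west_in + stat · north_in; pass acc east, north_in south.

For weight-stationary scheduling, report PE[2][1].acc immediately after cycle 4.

WS 3×2: PE[2][1] cycle-by-cycle (with neighbour feeds):
  c0 r1c1: 0 / 0 / 0
  c0 r2c0: 0 / 0 / 0
  c0 r2c1: 0 / 0 / 0
  c1 r1c1: 0 / 0 / 0
  c1 r2c0: 0 / 0 / 0
  c1 r2c1: 0 / 0 / 0
  c2 r1c1: 36 / 3 / 36
  c2 r2c0: 67 / 7 / 67
  c2 r2c1: 0 / 0 / 0
  c3 r1c1: 24 / 3 / 24
  c3 r2c0: 19 / 1 / 19
  c3 r2c1: 78 / 7 / 78
  c4 r1c1: 0 / 0 / 0
  c4 r2c0: 0 / 0 / 0
  c4 r2c1: 30 / 1 / 30

PE[2][1].acc = 30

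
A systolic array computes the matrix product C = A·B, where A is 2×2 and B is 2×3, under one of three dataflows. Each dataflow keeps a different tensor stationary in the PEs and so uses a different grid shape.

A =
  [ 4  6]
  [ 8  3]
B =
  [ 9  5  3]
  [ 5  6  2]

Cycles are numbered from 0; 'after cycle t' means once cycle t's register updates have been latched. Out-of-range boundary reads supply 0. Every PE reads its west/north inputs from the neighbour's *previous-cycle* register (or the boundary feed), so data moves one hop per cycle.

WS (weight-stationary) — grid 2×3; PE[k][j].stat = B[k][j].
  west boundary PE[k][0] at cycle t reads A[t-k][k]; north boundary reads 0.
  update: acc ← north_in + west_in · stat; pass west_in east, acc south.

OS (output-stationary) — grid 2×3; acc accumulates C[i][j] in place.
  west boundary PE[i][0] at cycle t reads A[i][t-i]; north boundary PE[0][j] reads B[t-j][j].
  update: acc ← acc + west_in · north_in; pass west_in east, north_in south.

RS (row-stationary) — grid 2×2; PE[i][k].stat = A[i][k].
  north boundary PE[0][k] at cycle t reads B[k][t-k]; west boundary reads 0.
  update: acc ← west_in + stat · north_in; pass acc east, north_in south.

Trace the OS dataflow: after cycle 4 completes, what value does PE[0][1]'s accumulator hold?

OS (2×3). Following PE[0][1] plus its west/north inputs:
  step 0 · PE0,0: acc=36; fwd→4 fwd↓9
  step 0 · PE0,1: acc=0; fwd→0 fwd↓0
  step 1 · PE0,0: acc=66; fwd→6 fwd↓5
  step 1 · PE0,1: acc=20; fwd→4 fwd↓5
  step 2 · PE0,0: acc=66; fwd→0 fwd↓0
  step 2 · PE0,1: acc=56; fwd→6 fwd↓6
  step 3 · PE0,0: acc=66; fwd→0 fwd↓0
  step 3 · PE0,1: acc=56; fwd→0 fwd↓0
  step 4 · PE0,0: acc=66; fwd→0 fwd↓0
  step 4 · PE0,1: acc=56; fwd→0 fwd↓0

PE[0][1].acc = 56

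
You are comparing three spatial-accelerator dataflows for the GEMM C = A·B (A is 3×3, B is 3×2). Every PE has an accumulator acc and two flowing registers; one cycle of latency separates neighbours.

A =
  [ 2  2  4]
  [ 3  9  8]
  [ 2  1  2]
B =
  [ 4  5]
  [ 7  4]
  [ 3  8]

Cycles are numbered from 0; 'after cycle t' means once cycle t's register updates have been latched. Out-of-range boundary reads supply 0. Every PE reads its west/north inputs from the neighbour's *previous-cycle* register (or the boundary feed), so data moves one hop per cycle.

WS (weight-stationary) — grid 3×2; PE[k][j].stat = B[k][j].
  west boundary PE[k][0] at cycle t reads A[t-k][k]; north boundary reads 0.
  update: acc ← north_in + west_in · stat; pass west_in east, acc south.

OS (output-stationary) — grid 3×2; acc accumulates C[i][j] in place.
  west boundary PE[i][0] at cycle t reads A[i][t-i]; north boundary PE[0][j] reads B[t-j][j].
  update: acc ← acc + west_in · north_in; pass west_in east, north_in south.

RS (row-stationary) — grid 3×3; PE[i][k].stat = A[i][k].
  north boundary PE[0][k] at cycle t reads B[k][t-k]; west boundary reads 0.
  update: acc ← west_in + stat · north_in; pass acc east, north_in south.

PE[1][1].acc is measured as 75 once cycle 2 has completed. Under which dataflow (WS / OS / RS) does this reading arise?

dataflow = RS

WS [3×2] PE[1][1] across cycles:
  step 0 · PE1,1: acc=0; fwd→0 fwd↓0
  step 1 · PE1,1: acc=0; fwd→0 fwd↓0
  step 2 · PE1,1: acc=18; fwd→2 fwd↓18
OS [3×2] PE[1][1] across cycles:
  step 0 · PE1,1: acc=0; fwd→0 fwd↓0
  step 1 · PE1,1: acc=0; fwd→0 fwd↓0
  step 2 · PE1,1: acc=15; fwd→3 fwd↓5
RS [3×3] PE[1][1] across cycles:
  step 0 · PE1,1: acc=0; fwd→0 fwd↓0
  step 1 · PE1,1: acc=0; fwd→0 fwd↓0
  step 2 · PE1,1: acc=75; fwd→75 fwd↓7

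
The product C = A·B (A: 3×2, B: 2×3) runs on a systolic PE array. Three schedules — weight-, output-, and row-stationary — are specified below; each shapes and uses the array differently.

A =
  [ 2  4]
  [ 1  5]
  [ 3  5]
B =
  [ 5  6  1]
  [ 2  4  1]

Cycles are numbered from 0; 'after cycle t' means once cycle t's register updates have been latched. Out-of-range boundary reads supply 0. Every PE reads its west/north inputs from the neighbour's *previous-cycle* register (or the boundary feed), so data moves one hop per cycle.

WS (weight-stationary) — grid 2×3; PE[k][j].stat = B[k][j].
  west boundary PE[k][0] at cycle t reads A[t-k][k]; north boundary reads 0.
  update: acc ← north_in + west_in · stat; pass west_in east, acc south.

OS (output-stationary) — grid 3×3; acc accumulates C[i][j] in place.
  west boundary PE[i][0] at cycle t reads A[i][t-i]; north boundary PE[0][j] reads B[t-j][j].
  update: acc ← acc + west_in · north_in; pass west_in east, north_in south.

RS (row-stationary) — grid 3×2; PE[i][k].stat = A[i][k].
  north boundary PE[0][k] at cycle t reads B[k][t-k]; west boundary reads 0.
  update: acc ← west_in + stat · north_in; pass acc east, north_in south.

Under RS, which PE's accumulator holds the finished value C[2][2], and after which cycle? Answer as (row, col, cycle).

(row, col, cycle) = (2, 1, 5)

Under RS, C[2][2] lands at PE[2][1]:
  step 0 · PE2,1: acc=0; fwd→0 fwd↓0
  step 1 · PE2,1: acc=0; fwd→0 fwd↓0
  step 2 · PE2,1: acc=0; fwd→0 fwd↓0
  step 3 · PE2,1: acc=25; fwd→25 fwd↓2
  step 4 · PE2,1: acc=38; fwd→38 fwd↓4
  step 5 · PE2,1: acc=8; fwd→8 fwd↓1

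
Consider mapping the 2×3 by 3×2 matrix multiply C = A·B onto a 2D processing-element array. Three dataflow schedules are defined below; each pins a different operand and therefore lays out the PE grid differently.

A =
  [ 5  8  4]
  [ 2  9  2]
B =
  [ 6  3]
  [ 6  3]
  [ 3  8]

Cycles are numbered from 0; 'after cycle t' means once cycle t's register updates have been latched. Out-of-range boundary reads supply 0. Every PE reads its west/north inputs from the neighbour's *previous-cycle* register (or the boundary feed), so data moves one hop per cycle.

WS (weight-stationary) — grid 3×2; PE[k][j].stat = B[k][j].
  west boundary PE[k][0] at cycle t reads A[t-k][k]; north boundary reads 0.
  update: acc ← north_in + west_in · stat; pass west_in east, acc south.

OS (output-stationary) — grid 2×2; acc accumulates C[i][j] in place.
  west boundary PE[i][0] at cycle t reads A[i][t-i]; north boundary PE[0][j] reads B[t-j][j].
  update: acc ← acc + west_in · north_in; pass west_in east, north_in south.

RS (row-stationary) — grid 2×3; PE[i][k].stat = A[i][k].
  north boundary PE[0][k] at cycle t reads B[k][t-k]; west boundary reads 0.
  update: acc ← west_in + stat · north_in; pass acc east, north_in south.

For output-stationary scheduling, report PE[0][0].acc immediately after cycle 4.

PE[0][0].acc = 90

OS on a 2×2 grid — tracing PE[0][0] and its feeders:
  0: (0,0).acc=30  regs=<5,6>
  1: (0,0).acc=78  regs=<8,6>
  2: (0,0).acc=90  regs=<4,3>
  3: (0,0).acc=90  regs=<0,0>
  4: (0,0).acc=90  regs=<0,0>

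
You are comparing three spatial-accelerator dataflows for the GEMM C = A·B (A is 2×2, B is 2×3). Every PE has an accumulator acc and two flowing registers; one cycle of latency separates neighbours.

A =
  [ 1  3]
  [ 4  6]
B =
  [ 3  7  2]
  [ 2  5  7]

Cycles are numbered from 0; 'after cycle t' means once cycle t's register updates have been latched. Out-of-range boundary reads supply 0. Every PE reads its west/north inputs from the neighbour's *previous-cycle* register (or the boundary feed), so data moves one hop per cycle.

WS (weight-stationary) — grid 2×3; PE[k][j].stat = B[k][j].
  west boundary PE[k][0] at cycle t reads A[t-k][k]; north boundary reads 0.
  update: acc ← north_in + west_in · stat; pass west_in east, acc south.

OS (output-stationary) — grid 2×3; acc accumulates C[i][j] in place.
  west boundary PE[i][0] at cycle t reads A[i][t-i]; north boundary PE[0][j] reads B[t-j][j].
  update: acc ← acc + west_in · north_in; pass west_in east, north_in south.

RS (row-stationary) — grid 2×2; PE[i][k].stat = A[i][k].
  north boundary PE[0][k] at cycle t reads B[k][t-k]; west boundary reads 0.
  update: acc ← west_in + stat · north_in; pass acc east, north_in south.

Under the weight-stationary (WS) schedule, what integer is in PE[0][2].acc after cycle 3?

PE[0][2].acc = 8

WS (2×3). Following PE[0][2] plus its west/north inputs:
  0: (0,1).acc=0  regs=<0,0>
  0: (0,2).acc=0  regs=<0,0>
  1: (0,1).acc=7  regs=<1,7>
  1: (0,2).acc=0  regs=<0,0>
  2: (0,1).acc=28  regs=<4,28>
  2: (0,2).acc=2  regs=<1,2>
  3: (0,1).acc=0  regs=<0,0>
  3: (0,2).acc=8  regs=<4,8>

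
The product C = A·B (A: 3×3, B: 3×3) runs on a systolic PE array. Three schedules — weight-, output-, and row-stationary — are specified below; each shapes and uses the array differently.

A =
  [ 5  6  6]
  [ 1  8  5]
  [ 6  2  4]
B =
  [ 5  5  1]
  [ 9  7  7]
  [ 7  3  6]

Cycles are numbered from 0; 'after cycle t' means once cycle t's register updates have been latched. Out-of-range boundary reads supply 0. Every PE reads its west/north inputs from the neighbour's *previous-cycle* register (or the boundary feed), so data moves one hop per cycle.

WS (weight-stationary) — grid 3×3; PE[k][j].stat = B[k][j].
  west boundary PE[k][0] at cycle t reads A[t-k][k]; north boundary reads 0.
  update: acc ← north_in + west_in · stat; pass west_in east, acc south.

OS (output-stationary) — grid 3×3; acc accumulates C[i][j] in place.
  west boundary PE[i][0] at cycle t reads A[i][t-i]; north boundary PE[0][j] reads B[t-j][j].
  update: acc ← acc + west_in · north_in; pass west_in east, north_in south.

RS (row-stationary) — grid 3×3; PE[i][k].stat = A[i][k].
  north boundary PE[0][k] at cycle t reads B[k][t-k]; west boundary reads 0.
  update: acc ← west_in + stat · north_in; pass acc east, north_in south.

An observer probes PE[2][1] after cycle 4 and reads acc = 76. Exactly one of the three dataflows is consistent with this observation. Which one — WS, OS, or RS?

Under WS (3×3), PE[2][1]:
  [0] (2,1) acc=0 (h:0 v:0)
  [1] (2,1) acc=0 (h:0 v:0)
  [2] (2,1) acc=0 (h:0 v:0)
  [3] (2,1) acc=85 (h:6 v:85)
  [4] (2,1) acc=76 (h:5 v:76)
Under OS (3×3), PE[2][1]:
  [0] (2,1) acc=0 (h:0 v:0)
  [1] (2,1) acc=0 (h:0 v:0)
  [2] (2,1) acc=0 (h:0 v:0)
  [3] (2,1) acc=30 (h:6 v:5)
  [4] (2,1) acc=44 (h:2 v:7)
Under RS (3×3), PE[2][1]:
  [0] (2,1) acc=0 (h:0 v:0)
  [1] (2,1) acc=0 (h:0 v:0)
  [2] (2,1) acc=0 (h:0 v:0)
  [3] (2,1) acc=48 (h:48 v:9)
  [4] (2,1) acc=44 (h:44 v:7)

dataflow = WS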